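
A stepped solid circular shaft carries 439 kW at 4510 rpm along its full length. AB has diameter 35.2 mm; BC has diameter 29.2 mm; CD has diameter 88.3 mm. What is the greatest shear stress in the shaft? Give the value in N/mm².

ω = 2π·4510/60 = 472.3 rad/s, so T = P/ω = 439×10³ / 472.3 = 929.5 N·m.
Under the same torque, τ_max = 16T/(πd³) is largest where d is smallest — segment BC (d = 29.2 mm).
τ_max = 16·929.5/(π·(0.0292)³) = 1.901×10^8 Pa.

190 N/mm²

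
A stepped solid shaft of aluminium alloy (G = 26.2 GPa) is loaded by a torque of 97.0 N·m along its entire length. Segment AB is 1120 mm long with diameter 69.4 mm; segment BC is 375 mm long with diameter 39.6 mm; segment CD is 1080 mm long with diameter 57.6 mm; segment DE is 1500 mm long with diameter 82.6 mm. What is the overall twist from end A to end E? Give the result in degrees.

J_AB = π(0.0694)⁴/32 = 2.28×10^-6 m⁴; J_BC = π(0.0396)⁴/32 = 2.41×10^-7 m⁴; J_CD = π(0.0576)⁴/32 = 1.08×10^-6 m⁴; J_DE = π(0.0826)⁴/32 = 4.57×10^-6 m⁴.
θ = (T/G)·Σ L_i/J_i = (97.00/26.2×10⁹)·(1.12/2.28×10^-6 + 0.375/2.41×10^-7 + 1.08/1.08×10^-6 + 1.50/4.57×10^-6) = 0.01249 rad.

0.715°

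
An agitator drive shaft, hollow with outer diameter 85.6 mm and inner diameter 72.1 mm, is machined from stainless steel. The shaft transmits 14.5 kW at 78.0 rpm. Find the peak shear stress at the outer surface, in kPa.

ω = 2π·78.0/60 = 8.168 rad/s, so T = P/ω = 14.5×10³ / 8.168 = 1775 N·m.
J = π(d_o⁴ − d_i⁴)/32 = π(0.0856⁴ − 0.0721⁴)/32 = 2.618×10^-6 m⁴.
τ_max = T·r/J = 1775 × 0.0428 / 2.618×10^-6 = 2.902×10^7 Pa.

29000 kPa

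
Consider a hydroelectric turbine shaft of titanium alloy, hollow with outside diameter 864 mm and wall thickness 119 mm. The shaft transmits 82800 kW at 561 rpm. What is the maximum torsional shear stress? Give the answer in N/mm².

15.4 N/mm²

ω = 2π·561/60 = 58.75 rad/s, so T = P/ω = 82800×10³ / 58.75 = 1.409e6 N·m.
J = π(d_o⁴ − d_i⁴)/32 = π(0.864⁴ − 0.626⁴)/32 = 0.03963 m⁴.
τ_max = T·r/J = 1.409e6 × 0.432 / 0.03963 = 1.536×10^7 Pa.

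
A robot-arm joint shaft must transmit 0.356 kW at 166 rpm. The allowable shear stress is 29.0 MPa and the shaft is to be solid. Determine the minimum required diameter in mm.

ω = 2π·166/60 = 17.38 rad/s, so T = P/ω = 0.356×10³ / 17.38 = 20.48 N·m.
For a solid shaft τ_max = 16T/(πd³), so d = (16T/(π τ_allow))^(1/3) = (16·20.48/(π·2.90×10^7))^(1/3) = 0.01532 m.

15.3 mm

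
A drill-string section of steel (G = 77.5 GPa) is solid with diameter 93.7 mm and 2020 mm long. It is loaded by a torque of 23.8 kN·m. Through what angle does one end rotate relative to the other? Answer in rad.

J = πd⁴/32 = π(0.0937)⁴/32 = 7.568×10^-6 m⁴.
θ = T·L/(G·J) = 23800 × 2.02 / (77.5×10⁹ × 7.568×10^-6) = 0.08197 rad.

0.0820 rad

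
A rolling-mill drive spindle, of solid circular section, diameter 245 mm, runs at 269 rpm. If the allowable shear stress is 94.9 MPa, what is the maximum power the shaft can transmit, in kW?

7720 kW

J = πd⁴/32 = π(0.245)⁴/32 = 3.537×10^-4 m⁴.
T_max = τ_allow·J/r = 9.49×10^7 × 3.537×10^-4 / 0.122 = 274000 N·m.
ω = 2π·269/60 = 28.17 rad/s, so P_max = T_max·ω = 7.719×10^6 W.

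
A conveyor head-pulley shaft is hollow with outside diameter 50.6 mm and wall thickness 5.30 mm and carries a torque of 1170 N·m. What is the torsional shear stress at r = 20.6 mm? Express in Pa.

6.14e7 Pa

J = π(d_o⁴ − d_i⁴)/32 = π(0.0506⁴ − 0.0400⁴)/32 = 3.923×10^-7 m⁴.
Shear stress varies linearly with radius: τ = T·r/J = 1170 × 0.0206 / 3.923×10^-7 = 6.145×10^7 Pa.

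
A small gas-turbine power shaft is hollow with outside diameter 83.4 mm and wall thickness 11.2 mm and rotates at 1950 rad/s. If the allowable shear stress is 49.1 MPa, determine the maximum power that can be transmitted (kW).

7780 kW

J = π(d_o⁴ − d_i⁴)/32 = π(0.0834⁴ − 0.0610⁴)/32 = 3.390×10^-6 m⁴.
T_max = τ_allow·J/r = 4.91×10^7 × 3.390×10^-6 / 0.0417 = 3992 N·m.
ω = 1950 rad/s, so P_max = T_max·ω = 7.784×10^6 W.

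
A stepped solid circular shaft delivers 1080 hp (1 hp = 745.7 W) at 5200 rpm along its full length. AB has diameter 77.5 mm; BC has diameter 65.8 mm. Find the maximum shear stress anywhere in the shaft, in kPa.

26400 kPa

ω = 2π·5200/60 = 544.5 rad/s, so T = P/ω = 1080×745.7 / 544.5 = 1479 N·m.
Under the same torque, τ_max = 16T/(πd³) is largest where d is smallest — segment BC (d = 65.8 mm).
τ_max = 16·1479/(π·(0.0658)³) = 2.644×10^7 Pa.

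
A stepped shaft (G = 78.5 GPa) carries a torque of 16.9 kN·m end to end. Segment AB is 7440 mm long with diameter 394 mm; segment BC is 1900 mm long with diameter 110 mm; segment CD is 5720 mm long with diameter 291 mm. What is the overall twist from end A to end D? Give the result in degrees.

J_AB = π(0.394)⁴/32 = 2.37×10^-3 m⁴; J_BC = π(0.110)⁴/32 = 1.44×10^-5 m⁴; J_CD = π(0.291)⁴/32 = 7.04×10^-4 m⁴.
θ = (T/G)·Σ L_i/J_i = (16900/78.5×10⁹)·(7.44/2.37×10^-3 + 1.90/1.44×10^-5 + 5.72/7.04×10^-4) = 0.03088 rad.

1.77°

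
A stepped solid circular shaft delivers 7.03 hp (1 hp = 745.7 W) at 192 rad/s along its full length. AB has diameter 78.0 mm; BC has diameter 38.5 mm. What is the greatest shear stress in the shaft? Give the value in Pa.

2.44e6 Pa

ω = 192 rad/s, so T = P/ω = 7.03×745.7 / 192.0 = 27.30 N·m.
Under the same torque, τ_max = 16T/(πd³) is largest where d is smallest — segment BC (d = 38.5 mm).
τ_max = 16·27.30/(π·(0.0385)³) = 2.437×10^6 Pa.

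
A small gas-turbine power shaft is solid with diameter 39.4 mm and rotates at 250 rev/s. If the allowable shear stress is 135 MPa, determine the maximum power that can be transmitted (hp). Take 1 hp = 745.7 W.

J = πd⁴/32 = π(0.0394)⁴/32 = 2.366×10^-7 m⁴.
T_max = τ_allow·J/r = 1.35×10^8 × 2.366×10^-7 / 0.0197 = 1621 N·m.
ω = 2π·250 = 1571 rad/s, so P_max = T_max·ω = 2.547×10^6 W.

3420 hp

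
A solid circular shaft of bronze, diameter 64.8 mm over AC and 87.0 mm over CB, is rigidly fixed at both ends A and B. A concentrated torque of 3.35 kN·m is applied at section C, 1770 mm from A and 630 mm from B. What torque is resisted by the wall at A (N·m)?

Compatibility: T_A·a/J_AC = T_B·b/J_CB with T_A + T_B = T₀.
J_AC = 1.73×10^-6 m⁴, J_CB = 5.62×10^-6 m⁴, so T_A = T₀·(J_AC/a)/((J_AC/a)+(J_CB/b)) = 330.7 N·m, T_B = 3019 N·m.

331 N·m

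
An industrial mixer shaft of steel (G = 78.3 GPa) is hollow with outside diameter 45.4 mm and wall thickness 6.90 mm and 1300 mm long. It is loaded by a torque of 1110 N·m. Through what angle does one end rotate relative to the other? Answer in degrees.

3.31°

J = π(d_o⁴ − d_i⁴)/32 = π(0.0454⁴ − 0.0316⁴)/32 = 3.192×10^-7 m⁴.
θ = T·L/(G·J) = 1110 × 1.30 / (78.3×10⁹ × 3.192×10^-7) = 0.05774 rad.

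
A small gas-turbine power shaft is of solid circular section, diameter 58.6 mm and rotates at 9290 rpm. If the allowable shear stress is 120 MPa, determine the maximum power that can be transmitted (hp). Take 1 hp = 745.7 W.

J = πd⁴/32 = π(0.0586)⁴/32 = 1.158×10^-6 m⁴.
T_max = τ_allow·J/r = 1.20×10^8 × 1.158×10^-6 / 0.0293 = 4741 N·m.
ω = 2π·9290/60 = 972.8 rad/s, so P_max = T_max·ω = 4.613×10^6 W.

6190 hp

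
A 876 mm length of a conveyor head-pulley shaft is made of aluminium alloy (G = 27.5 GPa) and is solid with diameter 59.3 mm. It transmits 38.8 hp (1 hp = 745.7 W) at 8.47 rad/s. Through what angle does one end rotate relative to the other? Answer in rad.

ω = 8.47 rad/s, so T = P/ω = 38.8×745.7 / 8.470 = 3416 N·m.
J = πd⁴/32 = π(0.0593)⁴/32 = 1.214×10^-6 m⁴.
θ = T·L/(G·J) = 3416 × 0.876 / (27.5×10⁹ × 1.214×10^-6) = 0.08963 rad.

0.0896 rad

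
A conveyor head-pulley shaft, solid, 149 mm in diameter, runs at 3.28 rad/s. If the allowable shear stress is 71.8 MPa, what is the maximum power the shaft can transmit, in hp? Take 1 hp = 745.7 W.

205 hp

J = πd⁴/32 = π(0.149)⁴/32 = 4.839×10^-5 m⁴.
T_max = τ_allow·J/r = 7.18×10^7 × 4.839×10^-5 / 0.0745 = 46640 N·m.
ω = 3.28 rad/s, so P_max = T_max·ω = 1.530×10^5 W.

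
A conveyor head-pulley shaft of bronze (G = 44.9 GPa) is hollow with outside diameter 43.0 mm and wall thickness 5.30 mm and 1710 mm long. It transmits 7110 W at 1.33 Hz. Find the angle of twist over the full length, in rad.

ω = 2π·1.33 = 8.357 rad/s, so T = P/ω = 7110 / 8.357 = 850.8 N·m.
J = π(d_o⁴ − d_i⁴)/32 = π(0.0430⁴ − 0.0324⁴)/32 = 2.275×10^-7 m⁴.
θ = T·L/(G·J) = 850.8 × 1.71 / (44.9×10⁹ × 2.275×10^-7) = 0.1425 rad.

0.142 rad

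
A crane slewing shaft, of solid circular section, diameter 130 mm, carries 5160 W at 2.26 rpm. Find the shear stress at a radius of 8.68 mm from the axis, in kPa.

6750 kPa

ω = 2π·2.26/60 = 0.2367 rad/s, so T = P/ω = 5160 / 0.2367 = 21800 N·m.
J = πd⁴/32 = π(0.130)⁴/32 = 2.804×10^-5 m⁴.
Shear stress varies linearly with radius: τ = T·r/J = 21800 × 0.00868 / 2.804×10^-5 = 6.749×10^6 Pa.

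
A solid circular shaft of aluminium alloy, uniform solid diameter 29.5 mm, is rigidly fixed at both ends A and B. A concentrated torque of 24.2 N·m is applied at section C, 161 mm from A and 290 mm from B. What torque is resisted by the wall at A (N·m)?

15.6 N·m

With uniform GJ and both ends fixed, compatibility θ_AC = θ_CB gives T_A·a = T_B·b, together with T_A + T_B = T₀.
T_A = T₀·b/(a+b) = 24.20·290/451.0 = 15.56 N·m; T_B = 8.639 N·m.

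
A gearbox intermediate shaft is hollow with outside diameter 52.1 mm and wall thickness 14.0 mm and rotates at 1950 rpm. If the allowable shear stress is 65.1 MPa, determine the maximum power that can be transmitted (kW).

352 kW

J = π(d_o⁴ − d_i⁴)/32 = π(0.0521⁴ − 0.0241⁴)/32 = 6.902×10^-7 m⁴.
T_max = τ_allow·J/r = 6.51×10^7 × 6.902×10^-7 / 0.0261 = 1725 N·m.
ω = 2π·1950/60 = 204.2 rad/s, so P_max = T_max·ω = 3.522×10^5 W.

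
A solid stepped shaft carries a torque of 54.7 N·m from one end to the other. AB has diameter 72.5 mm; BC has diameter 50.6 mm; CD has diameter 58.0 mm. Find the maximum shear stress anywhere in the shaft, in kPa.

2150 kPa

Under the same torque, τ_max = 16T/(πd³) is largest where d is smallest — segment BC (d = 50.6 mm).
τ_max = 16·54.70/(π·(0.0506)³) = 2.150×10^6 Pa.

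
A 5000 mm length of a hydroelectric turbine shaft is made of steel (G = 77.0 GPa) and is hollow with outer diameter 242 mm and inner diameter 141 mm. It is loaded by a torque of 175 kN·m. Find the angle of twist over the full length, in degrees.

2.19°

J = π(d_o⁴ − d_i⁴)/32 = π(0.242⁴ − 0.141⁴)/32 = 2.979×10^-4 m⁴.
θ = T·L/(G·J) = 175000 × 5.00 / (77.0×10⁹ × 2.979×10^-4) = 0.03814 rad.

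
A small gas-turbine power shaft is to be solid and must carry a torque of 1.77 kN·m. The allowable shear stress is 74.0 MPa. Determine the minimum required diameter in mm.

49.6 mm

For a solid shaft τ_max = 16T/(πd³), so d = (16T/(π τ_allow))^(1/3) = (16·1770/(π·7.40×10^7))^(1/3) = 0.04957 m.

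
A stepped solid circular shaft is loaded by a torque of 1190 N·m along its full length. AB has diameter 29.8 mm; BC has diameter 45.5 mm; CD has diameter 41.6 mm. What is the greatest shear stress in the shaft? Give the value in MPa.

229 MPa

Under the same torque, τ_max = 16T/(πd³) is largest where d is smallest — segment AB (d = 29.8 mm).
τ_max = 16·1190/(π·(0.0298)³) = 2.290×10^8 Pa.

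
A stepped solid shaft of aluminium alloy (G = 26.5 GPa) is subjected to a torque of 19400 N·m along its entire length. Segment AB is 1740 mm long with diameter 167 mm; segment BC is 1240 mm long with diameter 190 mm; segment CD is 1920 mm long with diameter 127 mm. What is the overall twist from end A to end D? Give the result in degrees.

J_AB = π(0.167)⁴/32 = 7.64×10^-5 m⁴; J_BC = π(0.190)⁴/32 = 1.28×10^-4 m⁴; J_CD = π(0.127)⁴/32 = 2.55×10^-5 m⁴.
θ = (T/G)·Σ L_i/J_i = (19400/26.5×10⁹)·(1.74/7.64×10^-5 + 1.24/1.28×10^-4 + 1.92/2.55×10^-5) = 0.07881 rad.

4.52°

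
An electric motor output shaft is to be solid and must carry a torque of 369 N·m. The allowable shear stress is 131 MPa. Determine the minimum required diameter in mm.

24.3 mm

For a solid shaft τ_max = 16T/(πd³), so d = (16T/(π τ_allow))^(1/3) = (16·369.0/(π·1.31×10^8))^(1/3) = 0.02430 m.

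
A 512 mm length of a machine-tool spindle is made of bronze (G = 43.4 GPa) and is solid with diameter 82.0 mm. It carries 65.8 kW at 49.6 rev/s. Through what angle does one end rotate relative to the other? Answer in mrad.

0.561 mrad

ω = 2π·49.6 = 311.6 rad/s, so T = P/ω = 65.8×10³ / 311.6 = 211.1 N·m.
J = πd⁴/32 = π(0.0820)⁴/32 = 4.439×10^-6 m⁴.
θ = T·L/(G·J) = 211.1 × 0.512 / (43.4×10⁹ × 4.439×10^-6) = 5.612×10^-4 rad.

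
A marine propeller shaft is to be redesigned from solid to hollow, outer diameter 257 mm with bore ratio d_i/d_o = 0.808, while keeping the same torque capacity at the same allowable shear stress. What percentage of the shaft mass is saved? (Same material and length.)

Equal τ_max and T ⇒ the solid shaft needs d_s³ = d_o³(1−k⁴), so d_s = 257·(1−0.808⁴)^(1/3) = 213.6 mm.
Area ratio A_h/A_s = d_o²(1−k²)/d_s² = (1−k²)/(1−k⁴)^(2/3) = 0.5027.
Mass saving = 1 − 0.5027 = 49.7 %.

49.7 %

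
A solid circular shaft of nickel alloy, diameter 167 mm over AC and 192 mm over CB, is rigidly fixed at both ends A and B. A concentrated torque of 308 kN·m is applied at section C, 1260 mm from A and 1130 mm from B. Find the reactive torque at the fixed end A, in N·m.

Compatibility: T_A·a/J_AC = T_B·b/J_CB with T_A + T_B = T₀.
J_AC = 7.64×10^-5 m⁴, J_CB = 1.33×10^-4 m⁴, so T_A = T₀·(J_AC/a)/((J_AC/a)+(J_CB/b)) = 104500 N·m, T_B = 203500 N·m.

104000 N·m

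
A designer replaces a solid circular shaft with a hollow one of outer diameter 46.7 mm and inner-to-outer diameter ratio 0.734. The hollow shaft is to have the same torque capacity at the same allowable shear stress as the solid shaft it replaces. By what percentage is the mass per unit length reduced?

42.0 %

Equal τ_max and T ⇒ the solid shaft needs d_s³ = d_o³(1−k⁴), so d_s = 46.7·(1−0.734⁴)^(1/3) = 41.66 mm.
Area ratio A_h/A_s = d_o²(1−k²)/d_s² = (1−k²)/(1−k⁴)^(2/3) = 0.5797.
Mass saving = 1 − 0.5797 = 42.0 %.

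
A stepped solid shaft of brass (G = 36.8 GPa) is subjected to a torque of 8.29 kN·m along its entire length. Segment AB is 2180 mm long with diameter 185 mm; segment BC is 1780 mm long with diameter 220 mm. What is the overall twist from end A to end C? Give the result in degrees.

0.345°

J_AB = π(0.185)⁴/32 = 1.15×10^-4 m⁴; J_BC = π(0.220)⁴/32 = 2.30×10^-4 m⁴.
θ = (T/G)·Σ L_i/J_i = (8290/36.8×10⁹)·(2.18/1.15×10^-4 + 1.78/2.30×10^-4) = 6.014×10^-3 rad.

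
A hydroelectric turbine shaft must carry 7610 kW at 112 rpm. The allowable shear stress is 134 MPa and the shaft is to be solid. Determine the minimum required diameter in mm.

ω = 2π·112/60 = 11.73 rad/s, so T = P/ω = 7610×10³ / 11.73 = 648800 N·m.
For a solid shaft τ_max = 16T/(πd³), so d = (16T/(π τ_allow))^(1/3) = (16·648800/(π·1.34×10^8))^(1/3) = 0.2911 m.

291 mm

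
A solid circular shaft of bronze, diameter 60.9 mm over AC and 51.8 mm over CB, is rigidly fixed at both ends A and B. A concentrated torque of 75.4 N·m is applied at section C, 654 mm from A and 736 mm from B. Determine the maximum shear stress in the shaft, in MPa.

1.16 MPa

Compatibility: T_A·a/J_AC = T_B·b/J_CB with T_A + T_B = T₀.
J_AC = 1.35×10^-6 m⁴, J_CB = 7.07×10^-7 m⁴, so T_A = T₀·(J_AC/a)/((J_AC/a)+(J_CB/b)) = 51.46 N·m, T_B = 23.94 N·m.
τ in each portion: τ_AC = 1.16×10^6 Pa, τ_CB = 8.77×10^5 Pa; maximum is in AC.
τ_max = T_AC·r/J = 51.46·0.0304/1.35×10^-6 = 1.160×10^6 Pa.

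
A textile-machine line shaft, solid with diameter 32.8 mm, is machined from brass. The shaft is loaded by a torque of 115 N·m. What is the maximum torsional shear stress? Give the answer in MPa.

16.6 MPa

J = πd⁴/32 = π(0.0328)⁴/32 = 1.136×10^-7 m⁴.
τ_max = T·r/J = 115.0 × 0.0164 / 1.136×10^-7 = 1.660×10^7 Pa.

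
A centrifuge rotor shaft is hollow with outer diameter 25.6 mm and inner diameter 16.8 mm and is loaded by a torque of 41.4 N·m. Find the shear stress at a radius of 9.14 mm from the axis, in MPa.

11.0 MPa

J = π(d_o⁴ − d_i⁴)/32 = π(0.0256⁴ − 0.0168⁴)/32 = 3.435×10^-8 m⁴.
Shear stress varies linearly with radius: τ = T·r/J = 41.40 × 0.00914 / 3.435×10^-8 = 1.102×10^7 Pa.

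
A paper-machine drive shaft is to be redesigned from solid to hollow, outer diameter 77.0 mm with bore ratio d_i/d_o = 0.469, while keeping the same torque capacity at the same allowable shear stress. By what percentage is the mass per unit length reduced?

19.4 %

Equal τ_max and T ⇒ the solid shaft needs d_s³ = d_o³(1−k⁴), so d_s = 77.0·(1−0.469⁴)^(1/3) = 75.74 mm.
Area ratio A_h/A_s = d_o²(1−k²)/d_s² = (1−k²)/(1−k⁴)^(2/3) = 0.8063.
Mass saving = 1 − 0.8063 = 19.4 %.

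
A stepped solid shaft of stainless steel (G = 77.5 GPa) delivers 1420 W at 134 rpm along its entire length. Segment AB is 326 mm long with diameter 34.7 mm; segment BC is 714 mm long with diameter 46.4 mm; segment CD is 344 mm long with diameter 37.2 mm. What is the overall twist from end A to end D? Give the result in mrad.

7.43 mrad

ω = 2π·134/60 = 14.03 rad/s, so T = P/ω = 1420 / 14.03 = 101.2 N·m.
J_AB = π(0.0347)⁴/32 = 1.42×10^-7 m⁴; J_BC = π(0.0464)⁴/32 = 4.55×10^-7 m⁴; J_CD = π(0.0372)⁴/32 = 1.88×10^-7 m⁴.
θ = (T/G)·Σ L_i/J_i = (101.2/77.5×10⁹)·(0.326/1.42×10^-7 + 0.714/4.55×10^-7 + 0.344/1.88×10^-7) = 7.428×10^-3 rad.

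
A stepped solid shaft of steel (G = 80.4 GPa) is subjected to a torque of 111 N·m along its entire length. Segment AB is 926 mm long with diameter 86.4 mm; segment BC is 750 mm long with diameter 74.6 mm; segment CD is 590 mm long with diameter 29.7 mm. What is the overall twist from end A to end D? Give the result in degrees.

J_AB = π(0.0864)⁴/32 = 5.47×10^-6 m⁴; J_BC = π(0.0746)⁴/32 = 3.04×10^-6 m⁴; J_CD = π(0.0297)⁴/32 = 7.64×10^-8 m⁴.
θ = (T/G)·Σ L_i/J_i = (111.0/80.4×10⁹)·(0.926/5.47×10^-6 + 0.750/3.04×10^-6 + 0.590/7.64×10^-8) = 0.01124 rad.

0.644°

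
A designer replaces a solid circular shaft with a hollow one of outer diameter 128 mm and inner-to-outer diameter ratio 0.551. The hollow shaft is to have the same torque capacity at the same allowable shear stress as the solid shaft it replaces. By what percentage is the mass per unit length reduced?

25.7 %

Equal τ_max and T ⇒ the solid shaft needs d_s³ = d_o³(1−k⁴), so d_s = 128·(1−0.551⁴)^(1/3) = 123.9 mm.
Area ratio A_h/A_s = d_o²(1−k²)/d_s² = (1−k²)/(1−k⁴)^(2/3) = 0.7428.
Mass saving = 1 − 0.7428 = 25.7 %.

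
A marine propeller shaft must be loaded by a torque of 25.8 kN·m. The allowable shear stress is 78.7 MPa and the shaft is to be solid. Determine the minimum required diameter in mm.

119 mm

For a solid shaft τ_max = 16T/(πd³), so d = (16T/(π τ_allow))^(1/3) = (16·25800/(π·7.87×10^7))^(1/3) = 0.1186 m.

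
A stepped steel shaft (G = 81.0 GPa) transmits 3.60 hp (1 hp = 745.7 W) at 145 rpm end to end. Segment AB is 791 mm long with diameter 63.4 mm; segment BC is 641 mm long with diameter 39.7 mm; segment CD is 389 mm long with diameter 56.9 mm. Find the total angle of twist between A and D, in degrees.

0.438°

ω = 2π·145/60 = 15.18 rad/s, so T = P/ω = 3.60×745.7 / 15.18 = 176.8 N·m.
J_AB = π(0.0634)⁴/32 = 1.59×10^-6 m⁴; J_BC = π(0.0397)⁴/32 = 2.44×10^-7 m⁴; J_CD = π(0.0569)⁴/32 = 1.03×10^-6 m⁴.
θ = (T/G)·Σ L_i/J_i = (176.8/81.0×10⁹)·(0.791/1.59×10^-6 + 0.641/2.44×10^-7 + 0.389/1.03×10^-6) = 7.650×10^-3 rad.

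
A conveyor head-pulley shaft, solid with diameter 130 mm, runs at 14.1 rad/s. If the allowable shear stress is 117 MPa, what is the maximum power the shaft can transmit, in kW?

712 kW

J = πd⁴/32 = π(0.130)⁴/32 = 2.804×10^-5 m⁴.
T_max = τ_allow·J/r = 1.17×10^8 × 2.804×10^-5 / 0.0650 = 50470 N·m.
ω = 14.1 rad/s, so P_max = T_max·ω = 7.116×10^5 W.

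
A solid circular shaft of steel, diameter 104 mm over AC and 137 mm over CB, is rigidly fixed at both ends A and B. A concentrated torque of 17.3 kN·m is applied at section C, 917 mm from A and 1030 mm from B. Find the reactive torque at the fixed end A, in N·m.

Compatibility: T_A·a/J_AC = T_B·b/J_CB with T_A + T_B = T₀.
J_AC = 1.15×10^-5 m⁴, J_CB = 3.46×10^-5 m⁴, so T_A = T₀·(J_AC/a)/((J_AC/a)+(J_CB/b)) = 4700 N·m, T_B = 12600 N·m.

4700 N·m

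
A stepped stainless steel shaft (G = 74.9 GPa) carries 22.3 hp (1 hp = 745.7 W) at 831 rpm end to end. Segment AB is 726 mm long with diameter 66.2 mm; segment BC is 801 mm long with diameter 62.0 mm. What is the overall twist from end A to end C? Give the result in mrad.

ω = 2π·831/60 = 87.02 rad/s, so T = P/ω = 22.3×745.7 / 87.02 = 191.1 N·m.
J_AB = π(0.0662)⁴/32 = 1.89×10^-6 m⁴; J_BC = π(0.0620)⁴/32 = 1.45×10^-6 m⁴.
θ = (T/G)·Σ L_i/J_i = (191.1/74.9×10⁹)·(0.726/1.89×10^-6 + 0.801/1.45×10^-6) = 2.391×10^-3 rad.

2.39 mrad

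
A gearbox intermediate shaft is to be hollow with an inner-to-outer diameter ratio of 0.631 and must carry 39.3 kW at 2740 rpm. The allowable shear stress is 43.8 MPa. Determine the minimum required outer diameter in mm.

26.6 mm

ω = 2π·2740/60 = 286.9 rad/s, so T = P/ω = 39.3×10³ / 286.9 = 137.0 N·m.
For a hollow shaft with d_i/d_o = 0.631: τ_max = 16T/(π d_o³ (1−k⁴)), so d_o = [16T/(π τ_allow (1−k⁴))]^(1/3) = [16·137.0/(π·4.38×10^7·0.8415)]^(1/3) = 0.02665 m.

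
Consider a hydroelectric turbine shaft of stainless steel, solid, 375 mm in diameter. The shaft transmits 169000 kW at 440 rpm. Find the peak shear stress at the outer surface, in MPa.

354 MPa

ω = 2π·440/60 = 46.08 rad/s, so T = P/ω = 169000×10³ / 46.08 = 3.668e6 N·m.
J = πd⁴/32 = π(0.375)⁴/32 = 1.941×10^-3 m⁴.
τ_max = T·r/J = 3.668e6 × 0.188 / 1.941×10^-3 = 3.542×10^8 Pa.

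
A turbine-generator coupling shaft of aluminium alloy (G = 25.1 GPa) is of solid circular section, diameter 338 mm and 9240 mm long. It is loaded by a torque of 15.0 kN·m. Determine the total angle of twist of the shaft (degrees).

J = πd⁴/32 = π(0.338)⁴/32 = 1.281×10^-3 m⁴.
θ = T·L/(G·J) = 15000 × 9.24 / (25.1×10⁹ × 1.281×10^-3) = 4.309×10^-3 rad.

0.247°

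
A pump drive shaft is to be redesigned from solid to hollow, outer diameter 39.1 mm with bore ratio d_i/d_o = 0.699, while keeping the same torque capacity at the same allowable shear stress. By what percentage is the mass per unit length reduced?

Equal τ_max and T ⇒ the solid shaft needs d_s³ = d_o³(1−k⁴), so d_s = 39.1·(1−0.699⁴)^(1/3) = 35.70 mm.
Area ratio A_h/A_s = d_o²(1−k²)/d_s² = (1−k²)/(1−k⁴)^(2/3) = 0.6134.
Mass saving = 1 − 0.6134 = 38.7 %.

38.7 %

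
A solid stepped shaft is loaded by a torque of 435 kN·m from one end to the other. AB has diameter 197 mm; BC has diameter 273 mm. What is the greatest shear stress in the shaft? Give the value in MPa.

Under the same torque, τ_max = 16T/(πd³) is largest where d is smallest — segment AB (d = 197 mm).
τ_max = 16·435000/(π·(0.197)³) = 2.898×10^8 Pa.

290 MPa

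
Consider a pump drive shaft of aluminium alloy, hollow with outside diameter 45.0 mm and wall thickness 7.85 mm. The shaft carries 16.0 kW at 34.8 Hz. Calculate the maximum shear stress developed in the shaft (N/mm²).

4.99 N/mm²

ω = 2π·34.8 = 218.7 rad/s, so T = P/ω = 16.0×10³ / 218.7 = 73.17 N·m.
J = π(d_o⁴ − d_i⁴)/32 = π(0.0450⁴ − 0.0293⁴)/32 = 3.302×10^-7 m⁴.
τ_max = T·r/J = 73.17 × 0.0225 / 3.302×10^-7 = 4.986×10^6 Pa.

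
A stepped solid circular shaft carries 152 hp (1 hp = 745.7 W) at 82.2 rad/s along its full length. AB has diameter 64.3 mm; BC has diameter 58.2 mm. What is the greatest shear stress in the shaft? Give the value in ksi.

5.17 ksi

ω = 82.2 rad/s, so T = P/ω = 152×745.7 / 82.20 = 1379 N·m.
Under the same torque, τ_max = 16T/(πd³) is largest where d is smallest — segment BC (d = 58.2 mm).
τ_max = 16·1379/(π·(0.0582)³) = 3.562×10^7 Pa.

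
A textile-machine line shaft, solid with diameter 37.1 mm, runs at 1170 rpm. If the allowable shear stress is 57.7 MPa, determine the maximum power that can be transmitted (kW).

70.9 kW

J = πd⁴/32 = π(0.0371)⁴/32 = 1.860×10^-7 m⁴.
T_max = τ_allow·J/r = 5.77×10^7 × 1.860×10^-7 / 0.0186 = 578.5 N·m.
ω = 2π·1170/60 = 122.5 rad/s, so P_max = T_max·ω = 7.088×10^4 W.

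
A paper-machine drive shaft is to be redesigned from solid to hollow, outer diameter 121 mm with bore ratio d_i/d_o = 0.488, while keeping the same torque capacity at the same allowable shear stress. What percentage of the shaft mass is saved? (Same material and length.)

20.8 %

Equal τ_max and T ⇒ the solid shaft needs d_s³ = d_o³(1−k⁴), so d_s = 121·(1−0.488⁴)^(1/3) = 118.7 mm.
Area ratio A_h/A_s = d_o²(1−k²)/d_s² = (1−k²)/(1−k⁴)^(2/3) = 0.7921.
Mass saving = 1 − 0.7921 = 20.8 %.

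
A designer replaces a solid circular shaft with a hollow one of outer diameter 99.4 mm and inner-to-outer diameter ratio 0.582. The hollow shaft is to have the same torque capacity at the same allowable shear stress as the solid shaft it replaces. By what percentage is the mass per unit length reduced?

Equal τ_max and T ⇒ the solid shaft needs d_s³ = d_o³(1−k⁴), so d_s = 99.4·(1−0.582⁴)^(1/3) = 95.44 mm.
Area ratio A_h/A_s = d_o²(1−k²)/d_s² = (1−k²)/(1−k⁴)^(2/3) = 0.7172.
Mass saving = 1 − 0.7172 = 28.3 %.

28.3 %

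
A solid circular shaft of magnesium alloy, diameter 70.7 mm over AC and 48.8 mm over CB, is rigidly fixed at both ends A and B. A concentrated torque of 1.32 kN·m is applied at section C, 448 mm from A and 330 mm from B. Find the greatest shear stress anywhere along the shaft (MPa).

14.5 MPa

Compatibility: T_A·a/J_AC = T_B·b/J_CB with T_A + T_B = T₀.
J_AC = 2.45×10^-6 m⁴, J_CB = 5.57×10^-7 m⁴, so T_A = T₀·(J_AC/a)/((J_AC/a)+(J_CB/b)) = 1009 N·m, T_B = 310.9 N·m.
τ in each portion: τ_AC = 1.45×10^7 Pa, τ_CB = 1.36×10^7 Pa; maximum is in AC.
τ_max = T_AC·r/J = 1009·0.0353/2.45×10^-6 = 1.454×10^7 Pa.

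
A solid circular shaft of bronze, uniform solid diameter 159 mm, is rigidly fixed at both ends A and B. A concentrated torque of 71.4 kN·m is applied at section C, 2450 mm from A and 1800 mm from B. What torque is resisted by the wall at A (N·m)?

30200 N·m

With uniform GJ and both ends fixed, compatibility θ_AC = θ_CB gives T_A·a = T_B·b, together with T_A + T_B = T₀.
T_A = T₀·b/(a+b) = 71400·1800/4250 = 30240 N·m; T_B = 41160 N·m.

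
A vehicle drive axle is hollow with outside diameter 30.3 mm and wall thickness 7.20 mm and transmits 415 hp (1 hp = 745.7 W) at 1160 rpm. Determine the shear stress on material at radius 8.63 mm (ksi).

ω = 2π·1160/60 = 121.5 rad/s, so T = P/ω = 415×745.7 / 121.5 = 2548 N·m.
J = π(d_o⁴ − d_i⁴)/32 = π(0.0303⁴ − 0.0159⁴)/32 = 7.648×10^-8 m⁴.
Shear stress varies linearly with radius: τ = T·r/J = 2548 × 0.00863 / 7.648×10^-8 = 2.875×10^8 Pa.

41.7 ksi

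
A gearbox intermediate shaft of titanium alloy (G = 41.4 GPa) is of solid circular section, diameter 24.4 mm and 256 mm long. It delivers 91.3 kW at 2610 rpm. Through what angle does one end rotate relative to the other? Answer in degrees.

ω = 2π·2610/60 = 273.3 rad/s, so T = P/ω = 91.3×10³ / 273.3 = 334.0 N·m.
J = πd⁴/32 = π(0.0244)⁴/32 = 3.480×10^-8 m⁴.
θ = T·L/(G·J) = 334.0 × 0.256 / (41.4×10⁹ × 3.480×10^-8) = 0.05936 rad.

3.40°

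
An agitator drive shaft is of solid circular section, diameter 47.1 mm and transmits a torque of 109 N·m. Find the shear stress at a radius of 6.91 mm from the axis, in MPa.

J = πd⁴/32 = π(0.0471)⁴/32 = 4.832×10^-7 m⁴.
Shear stress varies linearly with radius: τ = T·r/J = 109.0 × 0.00691 / 4.832×10^-7 = 1.559×10^6 Pa.

1.56 MPa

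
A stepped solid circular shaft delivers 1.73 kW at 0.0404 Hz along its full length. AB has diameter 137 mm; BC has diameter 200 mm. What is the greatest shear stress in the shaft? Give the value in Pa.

1.35e7 Pa

ω = 2π·0.0404 = 0.2538 rad/s, so T = P/ω = 1.73×10³ / 0.2538 = 6815 N·m.
Under the same torque, τ_max = 16T/(πd³) is largest where d is smallest — segment AB (d = 137 mm).
τ_max = 16·6815/(π·(0.137)³) = 1.350×10^7 Pa.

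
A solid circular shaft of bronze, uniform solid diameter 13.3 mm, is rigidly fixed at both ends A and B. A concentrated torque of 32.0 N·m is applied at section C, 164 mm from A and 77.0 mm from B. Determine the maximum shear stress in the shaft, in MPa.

With uniform GJ and both ends fixed, compatibility θ_AC = θ_CB gives T_A·a = T_B·b, together with T_A + T_B = T₀.
T_A = T₀·b/(a+b) = 32.00·77.0/241.0 = 10.22 N·m; T_B = 21.78 N·m.
τ in each portion: τ_AC = 2.21×10^7 Pa, τ_CB = 4.71×10^7 Pa; maximum is in CB.
τ_max = T_CB·r/J = 21.78·0.00665/3.07×10^-9 = 4.714×10^7 Pa.

47.1 MPa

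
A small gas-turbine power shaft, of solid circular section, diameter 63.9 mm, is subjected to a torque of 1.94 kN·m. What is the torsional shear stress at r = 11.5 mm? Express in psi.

1980 psi

J = πd⁴/32 = π(0.0639)⁴/32 = 1.637×10^-6 m⁴.
Shear stress varies linearly with radius: τ = T·r/J = 1940 × 0.0115 / 1.637×10^-6 = 1.363×10^7 Pa.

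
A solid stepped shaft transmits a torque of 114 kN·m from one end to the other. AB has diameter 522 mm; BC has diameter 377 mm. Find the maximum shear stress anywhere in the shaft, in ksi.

Under the same torque, τ_max = 16T/(πd³) is largest where d is smallest — segment BC (d = 377 mm).
τ_max = 16·114000/(π·(0.377)³) = 1.084×10^7 Pa.

1.57 ksi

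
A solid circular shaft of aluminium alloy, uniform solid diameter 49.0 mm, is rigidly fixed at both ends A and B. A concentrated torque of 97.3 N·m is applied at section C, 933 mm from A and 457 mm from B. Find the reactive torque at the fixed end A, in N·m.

With uniform GJ and both ends fixed, compatibility θ_AC = θ_CB gives T_A·a = T_B·b, together with T_A + T_B = T₀.
T_A = T₀·b/(a+b) = 97.30·457/1390 = 31.99 N·m; T_B = 65.31 N·m.

32.0 N·m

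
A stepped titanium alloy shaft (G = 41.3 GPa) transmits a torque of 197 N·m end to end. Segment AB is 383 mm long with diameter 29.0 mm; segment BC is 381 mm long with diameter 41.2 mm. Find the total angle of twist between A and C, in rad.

J_AB = π(0.0290)⁴/32 = 6.94×10^-8 m⁴; J_BC = π(0.0412)⁴/32 = 2.83×10^-7 m⁴.
θ = (T/G)·Σ L_i/J_i = (197.0/41.3×10⁹)·(0.383/6.94×10^-8 + 0.381/2.83×10^-7) = 0.03273 rad.

0.0327 rad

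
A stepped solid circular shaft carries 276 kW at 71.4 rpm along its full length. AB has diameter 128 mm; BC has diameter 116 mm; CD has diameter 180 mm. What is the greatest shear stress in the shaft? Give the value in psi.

17500 psi

ω = 2π·71.4/60 = 7.477 rad/s, so T = P/ω = 276×10³ / 7.477 = 36910 N·m.
Under the same torque, τ_max = 16T/(πd³) is largest where d is smallest — segment BC (d = 116 mm).
τ_max = 16·36910/(π·(0.116)³) = 1.204×10^8 Pa.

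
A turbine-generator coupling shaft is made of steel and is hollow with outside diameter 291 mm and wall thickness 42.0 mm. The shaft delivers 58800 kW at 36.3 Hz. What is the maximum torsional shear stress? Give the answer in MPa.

ω = 2π·36.3 = 228.1 rad/s, so T = P/ω = 58800×10³ / 228.1 = 257800 N·m.
J = π(d_o⁴ − d_i⁴)/32 = π(0.291⁴ − 0.207⁴)/32 = 5.237×10^-4 m⁴.
τ_max = T·r/J = 257800 × 0.145 / 5.237×10^-4 = 7.162×10^7 Pa.

71.6 MPa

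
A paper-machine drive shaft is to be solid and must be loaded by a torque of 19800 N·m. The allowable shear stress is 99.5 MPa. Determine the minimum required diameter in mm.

For a solid shaft τ_max = 16T/(πd³), so d = (16T/(π τ_allow))^(1/3) = (16·19800/(π·9.95×10^7))^(1/3) = 0.1004 m.

100 mm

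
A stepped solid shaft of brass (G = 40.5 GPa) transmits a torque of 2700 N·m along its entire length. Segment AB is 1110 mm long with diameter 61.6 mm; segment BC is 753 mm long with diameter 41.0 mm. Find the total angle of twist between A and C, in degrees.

13.4°

J_AB = π(0.0616)⁴/32 = 1.41×10^-6 m⁴; J_BC = π(0.0410)⁴/32 = 2.77×10^-7 m⁴.
θ = (T/G)·Σ L_i/J_i = (2700/40.5×10⁹)·(1.11/1.41×10^-6 + 0.753/2.77×10^-7) = 0.2333 rad.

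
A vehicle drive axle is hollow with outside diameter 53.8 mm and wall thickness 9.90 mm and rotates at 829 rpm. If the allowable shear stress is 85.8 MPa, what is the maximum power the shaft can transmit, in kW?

191 kW

J = π(d_o⁴ − d_i⁴)/32 = π(0.0538⁴ − 0.0340⁴)/32 = 6.913×10^-7 m⁴.
T_max = τ_allow·J/r = 8.58×10^7 × 6.913×10^-7 / 0.0269 = 2205 N·m.
ω = 2π·829/60 = 86.81 rad/s, so P_max = T_max·ω = 1.914×10^5 W.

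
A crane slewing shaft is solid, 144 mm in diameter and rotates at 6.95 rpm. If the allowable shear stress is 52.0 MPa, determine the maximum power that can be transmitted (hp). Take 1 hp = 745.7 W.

J = πd⁴/32 = π(0.144)⁴/32 = 4.221×10^-5 m⁴.
T_max = τ_allow·J/r = 5.20×10^7 × 4.221×10^-5 / 0.0720 = 30490 N·m.
ω = 2π·6.95/60 = 0.7278 rad/s, so P_max = T_max·ω = 2.219×10^4 W.

29.8 hp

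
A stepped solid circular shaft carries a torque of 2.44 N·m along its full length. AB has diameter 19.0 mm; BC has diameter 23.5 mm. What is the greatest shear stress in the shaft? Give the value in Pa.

1.81e6 Pa

Under the same torque, τ_max = 16T/(πd³) is largest where d is smallest — segment AB (d = 19.0 mm).
τ_max = 16·2.440/(π·(0.0190)³) = 1.812×10^6 Pa.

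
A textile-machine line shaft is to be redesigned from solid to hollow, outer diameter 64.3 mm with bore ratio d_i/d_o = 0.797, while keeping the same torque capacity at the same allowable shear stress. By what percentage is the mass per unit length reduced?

48.5 %

Equal τ_max and T ⇒ the solid shaft needs d_s³ = d_o³(1−k⁴), so d_s = 64.3·(1−0.797⁴)^(1/3) = 54.13 mm.
Area ratio A_h/A_s = d_o²(1−k²)/d_s² = (1−k²)/(1−k⁴)^(2/3) = 0.5148.
Mass saving = 1 − 0.5148 = 48.5 %.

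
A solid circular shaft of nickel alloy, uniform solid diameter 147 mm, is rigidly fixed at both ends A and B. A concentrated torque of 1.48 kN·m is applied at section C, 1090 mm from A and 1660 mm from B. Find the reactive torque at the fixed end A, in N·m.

893 N·m

With uniform GJ and both ends fixed, compatibility θ_AC = θ_CB gives T_A·a = T_B·b, together with T_A + T_B = T₀.
T_A = T₀·b/(a+b) = 1480·1660/2750 = 893.4 N·m; T_B = 586.6 N·m.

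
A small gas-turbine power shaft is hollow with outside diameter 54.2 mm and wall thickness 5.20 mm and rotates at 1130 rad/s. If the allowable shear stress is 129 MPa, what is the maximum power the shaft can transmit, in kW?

J = π(d_o⁴ − d_i⁴)/32 = π(0.0542⁴ − 0.0438⁴)/32 = 4.859×10^-7 m⁴.
T_max = τ_allow·J/r = 1.29×10^8 × 4.859×10^-7 / 0.0271 = 2313 N·m.
ω = 1130 rad/s, so P_max = T_max·ω = 2.614×10^6 W.

2610 kW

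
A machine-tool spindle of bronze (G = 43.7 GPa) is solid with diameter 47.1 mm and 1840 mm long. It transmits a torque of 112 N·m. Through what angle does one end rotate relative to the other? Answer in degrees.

J = πd⁴/32 = π(0.0471)⁴/32 = 4.832×10^-7 m⁴.
θ = T·L/(G·J) = 112.0 × 1.84 / (43.7×10⁹ × 4.832×10^-7) = 9.760×10^-3 rad.

0.559°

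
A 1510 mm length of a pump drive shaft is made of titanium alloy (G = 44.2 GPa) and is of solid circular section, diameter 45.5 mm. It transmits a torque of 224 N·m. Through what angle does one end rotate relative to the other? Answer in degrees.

1.04°

J = πd⁴/32 = π(0.0455)⁴/32 = 4.208×10^-7 m⁴.
θ = T·L/(G·J) = 224.0 × 1.51 / (44.2×10⁹ × 4.208×10^-7) = 0.01819 rad.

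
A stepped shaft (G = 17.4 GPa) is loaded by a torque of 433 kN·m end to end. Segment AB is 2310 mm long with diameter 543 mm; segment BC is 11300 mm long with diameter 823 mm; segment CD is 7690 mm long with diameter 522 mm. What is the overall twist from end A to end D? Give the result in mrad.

39.2 mrad

J_AB = π(0.543)⁴/32 = 8.53×10^-3 m⁴; J_BC = π(0.823)⁴/32 = 0.0450 m⁴; J_CD = π(0.522)⁴/32 = 7.29×10^-3 m⁴.
θ = (T/G)·Σ L_i/J_i = (433000/17.4×10⁹)·(2.31/8.53×10^-3 + 11.3/0.0450 + 7.69/7.29×10^-3) = 0.03923 rad.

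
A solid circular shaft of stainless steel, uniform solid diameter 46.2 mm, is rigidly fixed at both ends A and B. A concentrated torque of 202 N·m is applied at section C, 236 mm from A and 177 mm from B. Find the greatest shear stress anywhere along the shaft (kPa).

With uniform GJ and both ends fixed, compatibility θ_AC = θ_CB gives T_A·a = T_B·b, together with T_A + T_B = T₀.
T_A = T₀·b/(a+b) = 202.0·177/413.0 = 86.57 N·m; T_B = 115.4 N·m.
τ in each portion: τ_AC = 4.47×10^6 Pa, τ_CB = 5.96×10^6 Pa; maximum is in CB.
τ_max = T_CB·r/J = 115.4·0.0231/4.47×10^-7 = 5.962×10^6 Pa.

5960 kPa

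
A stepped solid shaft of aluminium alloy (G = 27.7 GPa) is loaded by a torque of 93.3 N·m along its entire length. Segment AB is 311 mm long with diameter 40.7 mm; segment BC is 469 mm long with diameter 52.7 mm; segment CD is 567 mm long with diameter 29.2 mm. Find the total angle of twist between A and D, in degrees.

J_AB = π(0.0407)⁴/32 = 2.69×10^-7 m⁴; J_BC = π(0.0527)⁴/32 = 7.57×10^-7 m⁴; J_CD = π(0.0292)⁴/32 = 7.14×10^-8 m⁴.
θ = (T/G)·Σ L_i/J_i = (93.30/27.7×10⁹)·(0.311/2.69×10^-7 + 0.469/7.57×10^-7 + 0.567/7.14×10^-8) = 0.03273 rad.

1.88°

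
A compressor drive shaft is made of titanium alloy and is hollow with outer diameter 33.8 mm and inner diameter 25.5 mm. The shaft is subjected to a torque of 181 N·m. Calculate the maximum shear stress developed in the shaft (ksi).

5.12 ksi

J = π(d_o⁴ − d_i⁴)/32 = π(0.0338⁴ − 0.0255⁴)/32 = 8.662×10^-8 m⁴.
τ_max = T·r/J = 181.0 × 0.0169 / 8.662×10^-8 = 3.531×10^7 Pa.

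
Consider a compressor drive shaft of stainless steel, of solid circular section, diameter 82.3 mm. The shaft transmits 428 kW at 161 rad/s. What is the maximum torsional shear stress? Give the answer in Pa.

2.43e7 Pa

ω = 161 rad/s, so T = P/ω = 428×10³ / 161.0 = 2658 N·m.
J = πd⁴/32 = π(0.0823)⁴/32 = 4.504×10^-6 m⁴.
τ_max = T·r/J = 2658 × 0.0411 / 4.504×10^-6 = 2.429×10^7 Pa.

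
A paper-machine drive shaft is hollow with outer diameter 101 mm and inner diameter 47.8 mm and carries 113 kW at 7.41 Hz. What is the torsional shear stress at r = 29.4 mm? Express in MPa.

7.35 MPa

ω = 2π·7.41 = 46.56 rad/s, so T = P/ω = 113×10³ / 46.56 = 2427 N·m.
J = π(d_o⁴ − d_i⁴)/32 = π(0.101⁴ − 0.0478⁴)/32 = 9.704×10^-6 m⁴.
Shear stress varies linearly with radius: τ = T·r/J = 2427 × 0.0294 / 9.704×10^-6 = 7.354×10^6 Pa.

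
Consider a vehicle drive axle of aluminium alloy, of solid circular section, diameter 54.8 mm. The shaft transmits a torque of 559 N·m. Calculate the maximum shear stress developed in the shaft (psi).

2510 psi

J = πd⁴/32 = π(0.0548)⁴/32 = 8.854×10^-7 m⁴.
τ_max = T·r/J = 559.0 × 0.0274 / 8.854×10^-7 = 1.730×10^7 Pa.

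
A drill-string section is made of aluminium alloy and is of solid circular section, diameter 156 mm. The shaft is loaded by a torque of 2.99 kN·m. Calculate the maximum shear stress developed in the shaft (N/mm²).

4.01 N/mm²

J = πd⁴/32 = π(0.156)⁴/32 = 5.814×10^-5 m⁴.
τ_max = T·r/J = 2990 × 0.0780 / 5.814×10^-5 = 4.011×10^6 Pa.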